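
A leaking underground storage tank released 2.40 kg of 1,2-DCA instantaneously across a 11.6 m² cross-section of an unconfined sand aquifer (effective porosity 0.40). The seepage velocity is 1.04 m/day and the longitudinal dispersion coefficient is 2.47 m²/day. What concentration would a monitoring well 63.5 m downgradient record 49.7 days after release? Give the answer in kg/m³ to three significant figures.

0.00991 kg/m³

For an instantaneous plane source, C(x,t) = M/(n_e·A·√(4πDt)) · exp(−(x−vt)²/(4Dt)), with n_e·A the pore (flow) area.
Plume center vt = 1.04 × 49.7 = 51.688 m, so the well at 63.5 m is 11.812 m downgradient of the peak.
√(4πDt) = 39.28 m, giving peak height M/(n_e·A·√(4πDt)) = 2.40/(0.40 × 11.6 × 39.28) = 0.01317 kg/m³.
(x−vt)²/(4Dt) = (11.812)²/(4 × 2.47 × 49.7) = 0.2841; exp(−0.2841) = 0.7527.
C = 0.01317 × 0.7527 = 0.00991 kg/m³.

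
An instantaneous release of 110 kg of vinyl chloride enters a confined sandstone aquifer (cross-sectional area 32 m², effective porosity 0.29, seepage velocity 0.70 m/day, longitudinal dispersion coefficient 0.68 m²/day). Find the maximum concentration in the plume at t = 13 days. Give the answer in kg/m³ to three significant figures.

1.12 kg/m³

The peak of an instantaneous 1D plume sits at x = vt; there the Gaussian factor is 1 and C_max = M/(n_e·A·√(4πDt)), where n_e·A is the pore area the mass is dissolved in.
√(4πDt) = √(4π × 0.68 × 13) = 10.54 m, so C_max = 110/(0.29 × 32 × 10.54) = 1.12 kg/m³.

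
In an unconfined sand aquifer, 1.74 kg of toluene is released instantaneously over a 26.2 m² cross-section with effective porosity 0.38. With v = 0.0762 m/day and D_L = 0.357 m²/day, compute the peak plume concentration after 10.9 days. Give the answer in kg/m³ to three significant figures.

The peak of an instantaneous 1D plume sits at x = vt; there the Gaussian factor is 1 and C_max = M/(n_e·A·√(4πDt)), where n_e·A is the pore area the mass is dissolved in.
√(4πDt) = √(4π × 0.357 × 10.9) = 6.993 m, so C_max = 1.74/(0.38 × 26.2 × 6.993) = 0.0250 kg/m³.

0.0250 kg/m³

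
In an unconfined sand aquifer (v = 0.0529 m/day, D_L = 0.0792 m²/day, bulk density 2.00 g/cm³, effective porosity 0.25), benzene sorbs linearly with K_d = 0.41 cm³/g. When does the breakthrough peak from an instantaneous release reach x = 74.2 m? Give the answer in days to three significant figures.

Retardation factor R = 1 + ρ_b·K_d/n = 1 + 2.00 × 0.41/0.25 = 4.280.
Sorption retards both mechanisms: v_R = v/R = 0.01236 m/day, D_R = D/R = 0.01850 m²/day.
Peak time from v_R²t² + 2D_R t − x² = 0: t = (√(D_R² + v_R²x²) − D_R)/v_R².
√(D_R² + v_R²x²) = √(0.01850² + 0.01236² × 74.2²) = 0.9173; v_R² = 0.0001528.
t = (0.9173 − 0.01850)/0.0001528 = 5880 days.

5880 days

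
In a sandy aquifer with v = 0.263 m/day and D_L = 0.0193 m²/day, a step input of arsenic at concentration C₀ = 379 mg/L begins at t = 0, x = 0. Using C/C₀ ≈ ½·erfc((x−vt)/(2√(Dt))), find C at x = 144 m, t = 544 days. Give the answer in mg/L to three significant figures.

For a continuous step input, C/C₀ ≈ ½·erfc((x−vt)/(2√(Dt))).
vt = 0.263 × 544 = 143.072 m and 2√(Dt) = 2√(0.0193 × 544) = 6.480 m.
Argument (x−vt)/(2√(Dt)) = (144 − 143.072)/6.480 = 0.1432; ½·erfc(0.1432) = 0.4198.
C = 379 × 0.4198 = 159 mg/L.

159 mg/L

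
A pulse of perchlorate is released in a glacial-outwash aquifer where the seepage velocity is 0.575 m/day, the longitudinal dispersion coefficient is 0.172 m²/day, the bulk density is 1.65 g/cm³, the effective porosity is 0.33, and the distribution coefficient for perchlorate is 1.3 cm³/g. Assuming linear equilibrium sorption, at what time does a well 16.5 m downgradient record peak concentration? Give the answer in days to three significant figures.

211 days

Retardation factor R = 1 + ρ_b·K_d/n = 1 + 1.65 × 1.3/0.33 = 7.500.
Sorption retards both mechanisms: v_R = v/R = 0.07667 m/day, D_R = D/R = 0.02293 m²/day.
Peak time from v_R²t² + 2D_R t − x² = 0: t = (√(D_R² + v_R²x²) − D_R)/v_R².
√(D_R² + v_R²x²) = √(0.02293² + 0.07667² × 16.5²) = 1.265; v_R² = 0.005878.
t = (1.265 − 0.02293)/0.005878 = 211 days.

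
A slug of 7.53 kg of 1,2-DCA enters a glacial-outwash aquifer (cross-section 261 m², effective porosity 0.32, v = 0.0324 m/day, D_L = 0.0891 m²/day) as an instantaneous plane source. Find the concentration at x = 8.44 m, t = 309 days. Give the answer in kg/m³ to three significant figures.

For an instantaneous plane source, C(x,t) = M/(n_e·A·√(4πDt)) · exp(−(x−vt)²/(4Dt)), with n_e·A the pore (flow) area.
Plume center vt = 0.0324 × 309 = 10.0116 m, so the well at 8.44 m is 1.5716 m upgradient of the peak.
√(4πDt) = 18.60 m, giving peak height M/(n_e·A·√(4πDt)) = 7.53/(0.32 × 261 × 18.60) = 0.004847 kg/m³.
(x−vt)²/(4Dt) = (-1.5716)²/(4 × 0.0891 × 309) = 0.02243; exp(−0.02243) = 0.9778.
C = 0.004847 × 0.9778 = 0.00474 kg/m³.

0.00474 kg/m³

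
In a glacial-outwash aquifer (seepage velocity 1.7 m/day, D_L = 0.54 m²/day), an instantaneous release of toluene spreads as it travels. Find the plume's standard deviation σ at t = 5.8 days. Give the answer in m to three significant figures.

Dispersive spreading gives a Gaussian with σ² = 2Dt; advection only shifts the center.
σ = √(2 × 0.54 × 5.8) = 2.50 m.

2.50 m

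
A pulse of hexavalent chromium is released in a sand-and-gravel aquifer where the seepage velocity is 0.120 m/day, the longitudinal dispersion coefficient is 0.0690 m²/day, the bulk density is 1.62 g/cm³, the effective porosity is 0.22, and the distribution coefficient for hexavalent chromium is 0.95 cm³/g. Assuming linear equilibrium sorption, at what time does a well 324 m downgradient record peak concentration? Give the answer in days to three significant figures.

Retardation factor R = 1 + ρ_b·K_d/n = 1 + 1.62 × 0.95/0.22 = 7.995.
Sorption retards both mechanisms: v_R = v/R = 0.01501 m/day, D_R = D/R = 0.008630 m²/day.
Peak time from v_R²t² + 2D_R t − x² = 0: t = (√(D_R² + v_R²x²) − D_R)/v_R².
√(D_R² + v_R²x²) = √(0.008630² + 0.01501² × 324²) = 4.863; v_R² = 0.0002253.
t = (4.863 − 0.008630)/0.0002253 = 21500 days.

21500 days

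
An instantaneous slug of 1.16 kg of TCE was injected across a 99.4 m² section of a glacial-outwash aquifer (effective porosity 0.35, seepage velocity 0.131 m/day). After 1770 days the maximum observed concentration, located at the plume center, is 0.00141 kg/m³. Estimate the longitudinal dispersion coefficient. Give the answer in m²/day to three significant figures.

At the plume center C_max = M/(n_e·A·√(4πDt)), so D = M²/(4πt·(n_e·A·C_max)²).
n_e·A·C_max = 0.35 × 99.4 × 0.00141 = 0.04905 kg/m.
D = 1.16²/(4π × 1770 × 0.04905²) = 0.0251 m²/day.

0.0251 m²/day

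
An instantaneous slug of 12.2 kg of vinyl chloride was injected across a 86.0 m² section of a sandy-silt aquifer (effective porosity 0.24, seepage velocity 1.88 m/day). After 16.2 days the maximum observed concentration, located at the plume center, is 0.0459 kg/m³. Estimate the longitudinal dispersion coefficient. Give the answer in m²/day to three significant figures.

0.815 m²/day

At the plume center C_max = M/(n_e·A·√(4πDt)), so D = M²/(4πt·(n_e·A·C_max)²).
n_e·A·C_max = 0.24 × 86.0 × 0.0459 = 0.9474 kg/m.
D = 12.2²/(4π × 16.2 × 0.9474²) = 0.815 m²/day.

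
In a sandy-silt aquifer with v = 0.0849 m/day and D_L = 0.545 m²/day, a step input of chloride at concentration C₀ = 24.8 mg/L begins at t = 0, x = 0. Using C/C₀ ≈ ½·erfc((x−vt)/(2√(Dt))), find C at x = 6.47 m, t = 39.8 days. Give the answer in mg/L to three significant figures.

7.92 mg/L

For a continuous step input, C/C₀ ≈ ½·erfc((x−vt)/(2√(Dt))).
vt = 0.0849 × 39.8 = 3.37902 m and 2√(Dt) = 2√(0.545 × 39.8) = 9.315 m.
Argument (x−vt)/(2√(Dt)) = (6.47 − 3.37902)/9.315 = 0.3318; ½·erfc(0.3318) = 0.3195.
C = 24.8 × 0.3195 = 7.92 mg/L.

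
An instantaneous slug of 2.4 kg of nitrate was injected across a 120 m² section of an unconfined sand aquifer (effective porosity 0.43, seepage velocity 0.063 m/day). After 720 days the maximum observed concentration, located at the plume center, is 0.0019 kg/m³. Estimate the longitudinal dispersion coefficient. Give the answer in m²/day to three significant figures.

0.0662 m²/day

At the plume center C_max = M/(n_e·A·√(4πDt)), so D = M²/(4πt·(n_e·A·C_max)²).
n_e·A·C_max = 0.43 × 120 × 0.0019 = 0.09804 kg/m.
D = 2.4²/(4π × 720 × 0.09804²) = 0.0662 m²/day.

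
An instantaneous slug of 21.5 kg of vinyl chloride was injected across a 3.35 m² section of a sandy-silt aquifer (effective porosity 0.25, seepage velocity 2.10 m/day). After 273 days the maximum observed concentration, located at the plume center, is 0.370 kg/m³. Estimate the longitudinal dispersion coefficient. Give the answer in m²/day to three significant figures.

1.40 m²/day

At the plume center C_max = M/(n_e·A·√(4πDt)), so D = M²/(4πt·(n_e·A·C_max)²).
n_e·A·C_max = 0.25 × 3.35 × 0.370 = 0.3099 kg/m.
D = 21.5²/(4π × 273 × 0.3099²) = 1.40 m²/day.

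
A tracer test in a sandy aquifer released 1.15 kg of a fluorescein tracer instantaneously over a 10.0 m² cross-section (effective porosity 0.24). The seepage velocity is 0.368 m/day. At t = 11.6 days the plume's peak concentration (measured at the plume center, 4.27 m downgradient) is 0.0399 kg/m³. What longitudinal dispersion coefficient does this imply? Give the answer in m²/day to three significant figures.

At the plume center C_max = M/(n_e·A·√(4πDt)), so D = M²/(4πt·(n_e·A·C_max)²).
n_e·A·C_max = 0.24 × 10.0 × 0.0399 = 0.09576 kg/m.
D = 1.15²/(4π × 11.6 × 0.09576²) = 0.989 m²/day.

0.989 m²/day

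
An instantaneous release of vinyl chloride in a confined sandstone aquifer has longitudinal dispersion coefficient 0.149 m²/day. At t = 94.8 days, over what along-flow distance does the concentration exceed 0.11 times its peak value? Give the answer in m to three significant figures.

The plume is Gaussian with σ = √(2Dt) = √(2 × 0.149 × 94.8) = 5.315 m.
C/C_peak = exp(−Δx²/(2σ²)) = 0.11 ⇒ Δx = σ·√(−2 ln 0.11) = 5.315 × 2.101 = 11.17 m.
Width = 2Δx = 22.3 m.

22.3 m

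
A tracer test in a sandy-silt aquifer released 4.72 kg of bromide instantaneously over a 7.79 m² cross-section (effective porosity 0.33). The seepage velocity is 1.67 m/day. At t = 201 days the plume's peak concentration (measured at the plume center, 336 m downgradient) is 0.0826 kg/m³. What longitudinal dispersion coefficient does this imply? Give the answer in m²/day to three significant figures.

0.196 m²/day

At the plume center C_max = M/(n_e·A·√(4πDt)), so D = M²/(4πt·(n_e·A·C_max)²).
n_e·A·C_max = 0.33 × 7.79 × 0.0826 = 0.2123 kg/m.
D = 4.72²/(4π × 201 × 0.2123²) = 0.196 m²/day.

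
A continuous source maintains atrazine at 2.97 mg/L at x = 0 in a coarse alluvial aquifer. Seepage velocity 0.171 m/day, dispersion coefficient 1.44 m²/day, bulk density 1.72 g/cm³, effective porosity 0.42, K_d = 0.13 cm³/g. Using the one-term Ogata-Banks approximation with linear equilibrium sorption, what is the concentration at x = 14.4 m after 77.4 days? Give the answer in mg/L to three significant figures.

0.940 mg/L

Retardation factor R = 1 + ρ_b·K_d/n = 1 + 1.72 × 0.13/0.42 = 1.532.
Sorption retards both mechanisms: v_R = v/R = 0.1116 m/day, D_R = D/R = 0.9399 m²/day.
v_R·t = 0.1116 × 77.4 = 8.63784 m; 2√(D_R t) = 17.06 m; argument = (14.4 − 8.63784)/17.06 = 0.3378.
C = C₀ × ½·erfc(0.3378) = 2.97 × 0.3164 = 0.940 mg/L.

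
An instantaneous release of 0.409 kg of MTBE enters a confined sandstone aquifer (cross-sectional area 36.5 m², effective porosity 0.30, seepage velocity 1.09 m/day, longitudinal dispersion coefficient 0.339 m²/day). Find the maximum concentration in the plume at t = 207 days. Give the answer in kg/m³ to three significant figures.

The peak of an instantaneous 1D plume sits at x = vt; there the Gaussian factor is 1 and C_max = M/(n_e·A·√(4πDt)), where n_e·A is the pore area the mass is dissolved in.
√(4πDt) = √(4π × 0.339 × 207) = 29.70 m, so C_max = 0.409/(0.30 × 36.5 × 29.70) = 0.00126 kg/m³.

0.00126 kg/m³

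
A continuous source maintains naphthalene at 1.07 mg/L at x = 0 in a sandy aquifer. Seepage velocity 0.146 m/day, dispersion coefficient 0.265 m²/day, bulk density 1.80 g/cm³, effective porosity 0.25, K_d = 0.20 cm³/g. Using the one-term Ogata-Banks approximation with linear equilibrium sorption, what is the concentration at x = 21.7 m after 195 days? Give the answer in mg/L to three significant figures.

0.0659 mg/L

Retardation factor R = 1 + ρ_b·K_d/n = 1 + 1.80 × 0.20/0.25 = 2.440.
Sorption retards both mechanisms: v_R = v/R = 0.05984 m/day, D_R = D/R = 0.1086 m²/day.
v_R·t = 0.05984 × 195 = 11.6688 m; 2√(D_R t) = 9.204 m; argument = (21.7 − 11.6688)/9.204 = 1.090.
C = C₀ × ½·erfc(1.090) = 1.07 × 0.06160 = 0.0659 mg/L.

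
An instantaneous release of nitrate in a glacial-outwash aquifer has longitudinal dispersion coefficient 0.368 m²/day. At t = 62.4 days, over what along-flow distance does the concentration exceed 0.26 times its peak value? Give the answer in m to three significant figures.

22.2 m

The plume is Gaussian with σ = √(2Dt) = √(2 × 0.368 × 62.4) = 6.777 m.
C/C_peak = exp(−Δx²/(2σ²)) = 0.26 ⇒ Δx = σ·√(−2 ln 0.26) = 6.777 × 1.641 = 11.12 m.
Width = 2Δx = 22.2 m.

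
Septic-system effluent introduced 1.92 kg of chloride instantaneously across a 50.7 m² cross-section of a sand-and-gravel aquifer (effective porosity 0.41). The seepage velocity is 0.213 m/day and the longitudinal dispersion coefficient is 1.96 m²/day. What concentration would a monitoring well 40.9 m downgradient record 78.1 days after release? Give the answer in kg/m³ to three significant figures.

For an instantaneous plane source, C(x,t) = M/(n_e·A·√(4πDt)) · exp(−(x−vt)²/(4Dt)), with n_e·A the pore (flow) area.
Plume center vt = 0.213 × 78.1 = 16.6353 m, so the well at 40.9 m is 24.2647 m downgradient of the peak.
√(4πDt) = 43.86 m, giving peak height M/(n_e·A·√(4πDt)) = 1.92/(0.41 × 50.7 × 43.86) = 0.002106 kg/m³.
(x−vt)²/(4Dt) = (24.2647)²/(4 × 1.96 × 78.1) = 0.9616; exp(−0.9616) = 0.3823.
C = 0.002106 × 0.3823 = 0.000805 kg/m³.

0.000805 kg/m³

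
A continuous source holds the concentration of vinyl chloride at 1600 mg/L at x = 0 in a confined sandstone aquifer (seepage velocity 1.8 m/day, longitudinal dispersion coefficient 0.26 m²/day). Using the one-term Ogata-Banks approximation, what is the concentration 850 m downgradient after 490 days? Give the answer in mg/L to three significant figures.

1560 mg/L

For a continuous step input, C/C₀ ≈ ½·erfc((x−vt)/(2√(Dt))).
vt = 1.8 × 490 = 882 m and 2√(Dt) = 2√(0.26 × 490) = 22.57 m.
Argument (x−vt)/(2√(Dt)) = (850 − 882)/22.57 = -1.418; ½·erfc(-1.418) = 0.9775.
C = 1600 × 0.9775 = 1560 mg/L.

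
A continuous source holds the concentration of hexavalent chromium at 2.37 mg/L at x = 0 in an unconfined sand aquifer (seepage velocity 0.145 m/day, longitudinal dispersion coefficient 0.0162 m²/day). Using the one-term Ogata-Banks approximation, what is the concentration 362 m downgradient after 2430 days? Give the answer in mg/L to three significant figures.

0.328 mg/L

For a continuous step input, C/C₀ ≈ ½·erfc((x−vt)/(2√(Dt))).
vt = 0.145 × 2430 = 352.35 m and 2√(Dt) = 2√(0.0162 × 2430) = 12.55 m.
Argument (x−vt)/(2√(Dt)) = (362 − 352.35)/12.55 = 0.7689; ½·erfc(0.7689) = 0.1384.
C = 2.37 × 0.1384 = 0.328 mg/L.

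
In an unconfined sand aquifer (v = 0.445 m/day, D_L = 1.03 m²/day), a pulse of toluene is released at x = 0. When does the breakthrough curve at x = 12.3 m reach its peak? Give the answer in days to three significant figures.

22.9 days

For the 1D instantaneous-source solution, setting ∂C/∂t = 0 at fixed x gives v²t² + 2Dt − x² = 0, so t = (√(D² + v²x²) − D)/v².
√(D² + v²x²) = √(1.03² + 0.445² × 12.3²) = 5.570; v² = 0.198025.
t = (5.570 − 1.03)/0.198025 = 22.9 days (vs. the pure-advection estimate x/v = 27.6 d).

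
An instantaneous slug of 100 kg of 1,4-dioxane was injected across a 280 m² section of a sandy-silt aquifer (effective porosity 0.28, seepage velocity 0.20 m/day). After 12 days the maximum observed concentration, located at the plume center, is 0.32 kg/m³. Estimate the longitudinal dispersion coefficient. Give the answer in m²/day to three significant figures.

0.105 m²/day

At the plume center C_max = M/(n_e·A·√(4πDt)), so D = M²/(4πt·(n_e·A·C_max)²).
n_e·A·C_max = 0.28 × 280 × 0.32 = 25.09 kg/m.
D = 100²/(4π × 12 × 25.09²) = 0.105 m²/day.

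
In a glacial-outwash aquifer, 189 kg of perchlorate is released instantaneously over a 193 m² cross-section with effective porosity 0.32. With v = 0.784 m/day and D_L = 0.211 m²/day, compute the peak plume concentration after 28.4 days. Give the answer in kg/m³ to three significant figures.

The peak of an instantaneous 1D plume sits at x = vt; there the Gaussian factor is 1 and C_max = M/(n_e·A·√(4πDt)), where n_e·A is the pore area the mass is dissolved in.
√(4πDt) = √(4π × 0.211 × 28.4) = 8.678 m, so C_max = 189/(0.32 × 193 × 8.678) = 0.353 kg/m³.

0.353 kg/m³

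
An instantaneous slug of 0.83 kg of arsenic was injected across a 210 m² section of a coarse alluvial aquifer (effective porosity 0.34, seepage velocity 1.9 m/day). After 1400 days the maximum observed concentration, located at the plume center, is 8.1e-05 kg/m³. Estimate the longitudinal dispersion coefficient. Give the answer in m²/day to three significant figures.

At the plume center C_max = M/(n_e·A·√(4πDt)), so D = M²/(4πt·(n_e·A·C_max)²).
n_e·A·C_max = 0.34 × 210 × 8.1e-05 = 0.005783 kg/m.
D = 0.83²/(4π × 1400 × 0.005783²) = 1.17 m²/day.

1.17 m²/day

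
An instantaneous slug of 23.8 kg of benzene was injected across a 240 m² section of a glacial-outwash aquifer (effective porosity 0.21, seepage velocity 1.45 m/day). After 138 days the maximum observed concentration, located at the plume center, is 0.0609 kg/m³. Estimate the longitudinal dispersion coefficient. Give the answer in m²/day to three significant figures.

At the plume center C_max = M/(n_e·A·√(4πDt)), so D = M²/(4πt·(n_e·A·C_max)²).
n_e·A·C_max = 0.21 × 240 × 0.0609 = 3.069 kg/m.
D = 23.8²/(4π × 138 × 3.069²) = 0.0347 m²/day.

0.0347 m²/day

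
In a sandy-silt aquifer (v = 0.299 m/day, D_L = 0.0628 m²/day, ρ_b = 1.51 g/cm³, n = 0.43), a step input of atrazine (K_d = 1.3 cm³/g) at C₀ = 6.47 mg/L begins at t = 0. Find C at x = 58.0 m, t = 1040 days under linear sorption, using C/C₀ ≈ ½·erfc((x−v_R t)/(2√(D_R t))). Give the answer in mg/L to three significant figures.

2.14 mg/L

Retardation factor R = 1 + ρ_b·K_d/n = 1 + 1.51 × 1.3/0.43 = 5.565.
Sorption retards both mechanisms: v_R = v/R = 0.05373 m/day, D_R = D/R = 0.01128 m²/day.
v_R·t = 0.05373 × 1040 = 55.8792 m; 2√(D_R t) = 6.850 m; argument = (58.0 − 55.8792)/6.850 = 0.3096.
C = C₀ × ½·erfc(0.3096) = 6.47 × 0.3308 = 2.14 mg/L.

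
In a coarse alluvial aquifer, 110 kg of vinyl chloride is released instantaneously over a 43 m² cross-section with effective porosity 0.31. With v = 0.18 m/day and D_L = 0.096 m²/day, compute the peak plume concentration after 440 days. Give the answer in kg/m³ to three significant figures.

0.358 kg/m³

The peak of an instantaneous 1D plume sits at x = vt; there the Gaussian factor is 1 and C_max = M/(n_e·A·√(4πDt)), where n_e·A is the pore area the mass is dissolved in.
√(4πDt) = √(4π × 0.096 × 440) = 23.04 m, so C_max = 110/(0.31 × 43 × 23.04) = 0.358 kg/m³.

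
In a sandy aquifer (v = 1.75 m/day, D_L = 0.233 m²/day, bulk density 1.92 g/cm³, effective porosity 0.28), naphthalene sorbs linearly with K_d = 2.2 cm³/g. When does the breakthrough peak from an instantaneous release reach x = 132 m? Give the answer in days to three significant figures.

Retardation factor R = 1 + ρ_b·K_d/n = 1 + 1.92 × 2.2/0.28 = 16.09.
Sorption retards both mechanisms: v_R = v/R = 0.1088 m/day, D_R = D/R = 0.01448 m²/day.
Peak time from v_R²t² + 2D_R t − x² = 0: t = (√(D_R² + v_R²x²) − D_R)/v_R².
√(D_R² + v_R²x²) = √(0.01448² + 0.1088² × 132²) = 14.36; v_R² = 0.01184.
t = (14.36 − 0.01448)/0.01184 = 1210 days.

1210 days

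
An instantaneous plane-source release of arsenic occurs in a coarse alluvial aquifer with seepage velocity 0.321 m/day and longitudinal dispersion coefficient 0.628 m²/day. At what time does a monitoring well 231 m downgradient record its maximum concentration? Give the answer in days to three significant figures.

714 days

For the 1D instantaneous-source solution, setting ∂C/∂t = 0 at fixed x gives v²t² + 2Dt − x² = 0, so t = (√(D² + v²x²) − D)/v².
√(D² + v²x²) = √(0.628² + 0.321² × 231²) = 74.15; v² = 0.103041.
t = (74.15 − 0.628)/0.103041 = 714 days (vs. the pure-advection estimate x/v = 720 d).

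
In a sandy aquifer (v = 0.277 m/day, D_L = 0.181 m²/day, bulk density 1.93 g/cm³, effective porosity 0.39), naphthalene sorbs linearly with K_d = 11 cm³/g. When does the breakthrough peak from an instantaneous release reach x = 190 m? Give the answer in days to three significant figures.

37900 days

Retardation factor R = 1 + ρ_b·K_d/n = 1 + 1.93 × 11/0.39 = 55.44.
Sorption retards both mechanisms: v_R = v/R = 0.004996 m/day, D_R = D/R = 0.003265 m²/day.
Peak time from v_R²t² + 2D_R t − x² = 0: t = (√(D_R² + v_R²x²) − D_R)/v_R².
√(D_R² + v_R²x²) = √(0.003265² + 0.004996² × 190²) = 0.9492; v_R² = 2.496e-05.
t = (0.9492 − 0.003265)/2.496e-05 = 37900 days.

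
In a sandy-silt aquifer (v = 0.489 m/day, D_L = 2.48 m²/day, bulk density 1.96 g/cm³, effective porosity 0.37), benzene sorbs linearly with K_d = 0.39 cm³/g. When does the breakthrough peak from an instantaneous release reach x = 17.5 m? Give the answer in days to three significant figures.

82.4 days

Retardation factor R = 1 + ρ_b·K_d/n = 1 + 1.96 × 0.39/0.37 = 3.066.
Sorption retards both mechanisms: v_R = v/R = 0.1595 m/day, D_R = D/R = 0.8089 m²/day.
Peak time from v_R²t² + 2D_R t − x² = 0: t = (√(D_R² + v_R²x²) − D_R)/v_R².
√(D_R² + v_R²x²) = √(0.8089² + 0.1595² × 17.5²) = 2.906; v_R² = 0.02544.
t = (2.906 − 0.8089)/0.02544 = 82.4 days.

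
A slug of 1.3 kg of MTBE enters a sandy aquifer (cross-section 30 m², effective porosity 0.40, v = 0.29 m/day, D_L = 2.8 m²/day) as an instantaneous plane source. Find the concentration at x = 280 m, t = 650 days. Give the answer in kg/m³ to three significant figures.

0.000227 kg/m³

For an instantaneous plane source, C(x,t) = M/(n_e·A·√(4πDt)) · exp(−(x−vt)²/(4Dt)), with n_e·A the pore (flow) area.
Plume center vt = 0.29 × 650 = 188.5 m, so the well at 280 m is 91.5 m downgradient of the peak.
√(4πDt) = 151.2 m, giving peak height M/(n_e·A·√(4πDt)) = 1.3/(0.40 × 30 × 151.2) = 0.0007165 kg/m³.
(x−vt)²/(4Dt) = (91.5)²/(4 × 2.8 × 650) = 1.150; exp(−1.150) = 0.3166.
C = 0.0007165 × 0.3166 = 0.000227 kg/m³.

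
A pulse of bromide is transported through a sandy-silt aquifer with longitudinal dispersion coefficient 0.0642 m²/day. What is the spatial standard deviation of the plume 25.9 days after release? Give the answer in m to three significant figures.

1.82 m

Dispersive spreading gives a Gaussian with σ² = 2Dt; advection only shifts the center.
σ = √(2 × 0.0642 × 25.9) = 1.82 m.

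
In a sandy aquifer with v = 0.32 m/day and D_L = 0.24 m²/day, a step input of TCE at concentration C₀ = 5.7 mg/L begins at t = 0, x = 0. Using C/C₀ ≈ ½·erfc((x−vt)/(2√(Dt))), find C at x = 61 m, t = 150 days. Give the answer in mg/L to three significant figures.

For a continuous step input, C/C₀ ≈ ½·erfc((x−vt)/(2√(Dt))).
vt = 0.32 × 150 = 48 m and 2√(Dt) = 2√(0.24 × 150) = 12.00 m.
Argument (x−vt)/(2√(Dt)) = (61 − 48)/12.00 = 1.083; ½·erfc(1.083) = 0.06281.
C = 5.7 × 0.06281 = 0.358 mg/L.

0.358 mg/L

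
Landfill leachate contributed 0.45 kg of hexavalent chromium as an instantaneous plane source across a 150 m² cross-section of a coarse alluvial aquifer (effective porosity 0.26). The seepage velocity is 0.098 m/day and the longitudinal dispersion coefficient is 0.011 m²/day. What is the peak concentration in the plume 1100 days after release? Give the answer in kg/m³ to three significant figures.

The peak of an instantaneous 1D plume sits at x = vt; there the Gaussian factor is 1 and C_max = M/(n_e·A·√(4πDt)), where n_e·A is the pore area the mass is dissolved in.
√(4πDt) = √(4π × 0.011 × 1100) = 12.33 m, so C_max = 0.45/(0.26 × 150 × 12.33) = 0.000936 kg/m³.

0.000936 kg/m³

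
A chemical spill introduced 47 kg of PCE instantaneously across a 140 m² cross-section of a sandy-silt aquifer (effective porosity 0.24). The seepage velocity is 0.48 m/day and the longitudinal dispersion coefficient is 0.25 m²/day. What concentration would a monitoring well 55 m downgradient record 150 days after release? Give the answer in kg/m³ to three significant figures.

For an instantaneous plane source, C(x,t) = M/(n_e·A·√(4πDt)) · exp(−(x−vt)²/(4Dt)), with n_e·A the pore (flow) area.
Plume center vt = 0.48 × 150 = 72 m, so the well at 55 m is 17 m upgradient of the peak.
√(4πDt) = 21.71 m, giving peak height M/(n_e·A·√(4πDt)) = 47/(0.24 × 140 × 21.71) = 0.06443 kg/m³.
(x−vt)²/(4Dt) = (-17)²/(4 × 0.25 × 150) = 1.927; exp(−1.927) = 0.1456.
C = 0.06443 × 0.1456 = 0.00938 kg/m³.

0.00938 kg/m³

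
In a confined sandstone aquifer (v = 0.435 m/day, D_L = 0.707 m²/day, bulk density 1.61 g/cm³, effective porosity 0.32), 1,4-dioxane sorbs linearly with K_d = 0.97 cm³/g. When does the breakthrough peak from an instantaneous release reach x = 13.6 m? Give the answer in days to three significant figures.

163 days

Retardation factor R = 1 + ρ_b·K_d/n = 1 + 1.61 × 0.97/0.32 = 5.880.
Sorption retards both mechanisms: v_R = v/R = 0.07398 m/day, D_R = D/R = 0.1202 m²/day.
Peak time from v_R²t² + 2D_R t − x² = 0: t = (√(D_R² + v_R²x²) − D_R)/v_R².
√(D_R² + v_R²x²) = √(0.1202² + 0.07398² × 13.6²) = 1.013; v_R² = 0.005473.
t = (1.013 − 0.1202)/0.005473 = 163 days.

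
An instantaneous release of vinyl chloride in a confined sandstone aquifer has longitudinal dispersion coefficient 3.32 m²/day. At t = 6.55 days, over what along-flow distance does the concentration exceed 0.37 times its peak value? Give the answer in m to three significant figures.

18.6 m

The plume is Gaussian with σ = √(2Dt) = √(2 × 3.32 × 6.55) = 6.595 m.
C/C_peak = exp(−Δx²/(2σ²)) = 0.37 ⇒ Δx = σ·√(−2 ln 0.37) = 6.595 × 1.410 = 9.299 m.
Width = 2Δx = 18.6 m.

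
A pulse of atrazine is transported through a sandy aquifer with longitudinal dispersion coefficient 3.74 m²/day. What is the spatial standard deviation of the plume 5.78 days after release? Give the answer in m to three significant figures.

Dispersive spreading gives a Gaussian with σ² = 2Dt; advection only shifts the center.
σ = √(2 × 3.74 × 5.78) = 6.58 m.

6.58 m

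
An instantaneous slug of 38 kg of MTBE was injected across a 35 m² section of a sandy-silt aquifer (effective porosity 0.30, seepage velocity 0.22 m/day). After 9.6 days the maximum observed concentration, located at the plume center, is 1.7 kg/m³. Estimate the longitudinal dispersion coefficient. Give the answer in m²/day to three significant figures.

At the plume center C_max = M/(n_e·A·√(4πDt)), so D = M²/(4πt·(n_e·A·C_max)²).
n_e·A·C_max = 0.30 × 35 × 1.7 = 17.85 kg/m.
D = 38²/(4π × 9.6 × 17.85²) = 0.0376 m²/day.

0.0376 m²/day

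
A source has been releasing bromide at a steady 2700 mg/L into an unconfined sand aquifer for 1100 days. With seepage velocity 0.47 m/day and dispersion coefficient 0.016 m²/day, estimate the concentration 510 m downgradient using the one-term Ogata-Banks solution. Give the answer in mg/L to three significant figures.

For a continuous step input, C/C₀ ≈ ½·erfc((x−vt)/(2√(Dt))).
vt = 0.47 × 1100 = 517 m and 2√(Dt) = 2√(0.016 × 1100) = 8.390 m.
Argument (x−vt)/(2√(Dt)) = (510 − 517)/8.390 = -0.8343; ½·erfc(-0.8343) = 0.8810.
C = 2700 × 0.8810 = 2380 mg/L.

2380 mg/L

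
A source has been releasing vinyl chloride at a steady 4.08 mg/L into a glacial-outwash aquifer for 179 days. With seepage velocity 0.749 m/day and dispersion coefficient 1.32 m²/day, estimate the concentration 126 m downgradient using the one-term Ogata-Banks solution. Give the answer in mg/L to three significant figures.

For a continuous step input, C/C₀ ≈ ½·erfc((x−vt)/(2√(Dt))).
vt = 0.749 × 179 = 134.071 m and 2√(Dt) = 2√(1.32 × 179) = 30.74 m.
Argument (x−vt)/(2√(Dt)) = (126 − 134.071)/30.74 = -0.2626; ½·erfc(-0.2626) = 0.6448.
C = 4.08 × 0.6448 = 2.63 mg/L.

2.63 mg/L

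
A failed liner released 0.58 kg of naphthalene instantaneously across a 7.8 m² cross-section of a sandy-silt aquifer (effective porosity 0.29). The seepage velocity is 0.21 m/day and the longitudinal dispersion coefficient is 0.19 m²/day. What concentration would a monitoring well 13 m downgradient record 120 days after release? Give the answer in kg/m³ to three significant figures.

For an instantaneous plane source, C(x,t) = M/(n_e·A·√(4πDt)) · exp(−(x−vt)²/(4Dt)), with n_e·A the pore (flow) area.
Plume center vt = 0.21 × 120 = 25.2 m, so the well at 13 m is 12.2 m upgradient of the peak.
√(4πDt) = 16.93 m, giving peak height M/(n_e·A·√(4πDt)) = 0.58/(0.29 × 7.8 × 16.93) = 0.01515 kg/m³.
(x−vt)²/(4Dt) = (-12.2)²/(4 × 0.19 × 120) = 1.632; exp(−1.632) = 0.1955.
C = 0.01515 × 0.1955 = 0.00296 kg/m³.

0.00296 kg/m³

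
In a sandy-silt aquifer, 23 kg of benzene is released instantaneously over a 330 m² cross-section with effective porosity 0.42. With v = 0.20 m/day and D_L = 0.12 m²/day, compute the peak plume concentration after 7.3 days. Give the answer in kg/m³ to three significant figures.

The peak of an instantaneous 1D plume sits at x = vt; there the Gaussian factor is 1 and C_max = M/(n_e·A·√(4πDt)), where n_e·A is the pore area the mass is dissolved in.
√(4πDt) = √(4π × 0.12 × 7.3) = 3.318 m, so C_max = 23/(0.42 × 330 × 3.318) = 0.0500 kg/m³.

0.0500 kg/m³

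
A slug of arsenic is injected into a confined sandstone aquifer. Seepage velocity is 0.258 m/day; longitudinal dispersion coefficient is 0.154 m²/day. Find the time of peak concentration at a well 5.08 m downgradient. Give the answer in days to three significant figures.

For the 1D instantaneous-source solution, setting ∂C/∂t = 0 at fixed x gives v²t² + 2Dt − x² = 0, so t = (√(D² + v²x²) − D)/v².
√(D² + v²x²) = √(0.154² + 0.258² × 5.08²) = 1.320; v² = 0.066564.
t = (1.320 − 0.154)/0.066564 = 17.5 days (vs. the pure-advection estimate x/v = 19.7 d).

17.5 days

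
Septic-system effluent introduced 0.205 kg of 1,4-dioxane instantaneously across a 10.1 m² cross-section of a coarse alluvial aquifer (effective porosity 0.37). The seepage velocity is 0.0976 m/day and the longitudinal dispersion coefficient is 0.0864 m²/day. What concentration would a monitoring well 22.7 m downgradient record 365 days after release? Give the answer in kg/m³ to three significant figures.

For an instantaneous plane source, C(x,t) = M/(n_e·A·√(4πDt)) · exp(−(x−vt)²/(4Dt)), with n_e·A the pore (flow) area.
Plume center vt = 0.0976 × 365 = 35.624 m, so the well at 22.7 m is 12.924 m upgradient of the peak.
√(4πDt) = 19.91 m, giving peak height M/(n_e·A·√(4πDt)) = 0.205/(0.37 × 10.1 × 19.91) = 0.002755 kg/m³.
(x−vt)²/(4Dt) = (-12.924)²/(4 × 0.0864 × 365) = 1.324; exp(−1.324) = 0.2661.
C = 0.002755 × 0.2661 = 0.000733 kg/m³.

0.000733 kg/m³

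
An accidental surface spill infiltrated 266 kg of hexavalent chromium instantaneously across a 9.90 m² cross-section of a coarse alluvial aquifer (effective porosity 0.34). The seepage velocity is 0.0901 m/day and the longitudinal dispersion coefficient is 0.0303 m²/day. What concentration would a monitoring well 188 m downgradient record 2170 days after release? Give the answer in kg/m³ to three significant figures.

For an instantaneous plane source, C(x,t) = M/(n_e·A·√(4πDt)) · exp(−(x−vt)²/(4Dt)), with n_e·A the pore (flow) area.
Plume center vt = 0.0901 × 2170 = 195.517 m, so the well at 188 m is 7.517 m upgradient of the peak.
√(4πDt) = 28.74 m, giving peak height M/(n_e·A·√(4πDt)) = 266/(0.34 × 9.90 × 28.74) = 2.750 kg/m³.
(x−vt)²/(4Dt) = (-7.517)²/(4 × 0.0303 × 2170) = 0.2148; exp(−0.2148) = 0.8067.
C = 2.750 × 0.8067 = 2.22 kg/m³.

2.22 kg/m³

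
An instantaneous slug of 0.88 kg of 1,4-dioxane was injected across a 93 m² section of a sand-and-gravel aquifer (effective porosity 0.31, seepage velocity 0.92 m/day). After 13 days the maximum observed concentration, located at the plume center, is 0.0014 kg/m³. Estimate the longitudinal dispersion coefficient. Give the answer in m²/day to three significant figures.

At the plume center C_max = M/(n_e·A·√(4πDt)), so D = M²/(4πt·(n_e·A·C_max)²).
n_e·A·C_max = 0.31 × 93 × 0.0014 = 0.04036 kg/m.
D = 0.88²/(4π × 13 × 0.04036²) = 2.91 m²/day.

2.91 m²/day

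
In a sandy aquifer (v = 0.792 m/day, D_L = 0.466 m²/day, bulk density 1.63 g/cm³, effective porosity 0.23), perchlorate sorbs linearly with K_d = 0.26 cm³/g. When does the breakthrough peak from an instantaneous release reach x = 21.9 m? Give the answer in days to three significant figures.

76.5 days

Retardation factor R = 1 + ρ_b·K_d/n = 1 + 1.63 × 0.26/0.23 = 2.843.
Sorption retards both mechanisms: v_R = v/R = 0.2786 m/day, D_R = D/R = 0.1639 m²/day.
Peak time from v_R²t² + 2D_R t − x² = 0: t = (√(D_R² + v_R²x²) − D_R)/v_R².
√(D_R² + v_R²x²) = √(0.1639² + 0.2786² × 21.9²) = 6.104; v_R² = 0.07762.
t = (6.104 − 0.1639)/0.07762 = 76.5 days.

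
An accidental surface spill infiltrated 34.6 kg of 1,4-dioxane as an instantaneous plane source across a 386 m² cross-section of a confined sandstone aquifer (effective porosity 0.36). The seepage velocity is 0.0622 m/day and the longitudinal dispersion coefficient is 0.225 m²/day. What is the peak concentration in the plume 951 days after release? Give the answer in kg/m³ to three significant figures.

0.00480 kg/m³

The peak of an instantaneous 1D plume sits at x = vt; there the Gaussian factor is 1 and C_max = M/(n_e·A·√(4πDt)), where n_e·A is the pore area the mass is dissolved in.
√(4πDt) = √(4π × 0.225 × 951) = 51.85 m, so C_max = 34.6/(0.36 × 386 × 51.85) = 0.00480 kg/m³.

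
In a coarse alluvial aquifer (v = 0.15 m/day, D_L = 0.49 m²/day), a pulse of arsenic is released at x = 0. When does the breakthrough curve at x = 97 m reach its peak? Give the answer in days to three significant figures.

For the 1D instantaneous-source solution, setting ∂C/∂t = 0 at fixed x gives v²t² + 2Dt − x² = 0, so t = (√(D² + v²x²) − D)/v².
√(D² + v²x²) = √(0.49² + 0.15² × 97²) = 14.56; v² = 0.0225.
t = (14.56 − 0.49)/0.0225 = 625 days (vs. the pure-advection estimate x/v = 647 d).

625 days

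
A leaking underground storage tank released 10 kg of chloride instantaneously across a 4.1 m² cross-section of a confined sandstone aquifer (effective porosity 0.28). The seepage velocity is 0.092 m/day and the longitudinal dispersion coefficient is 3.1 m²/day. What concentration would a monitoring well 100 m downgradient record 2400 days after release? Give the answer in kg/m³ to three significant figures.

For an instantaneous plane source, C(x,t) = M/(n_e·A·√(4πDt)) · exp(−(x−vt)²/(4Dt)), with n_e·A the pore (flow) area.
Plume center vt = 0.092 × 2400 = 220.8 m, so the well at 100 m is 120.8 m upgradient of the peak.
√(4πDt) = 305.8 m, giving peak height M/(n_e·A·√(4πDt)) = 10/(0.28 × 4.1 × 305.8) = 0.02849 kg/m³.
(x−vt)²/(4Dt) = (-120.8)²/(4 × 3.1 × 2400) = 0.4903; exp(−0.4903) = 0.6124.
C = 0.02849 × 0.6124 = 0.0174 kg/m³.

0.0174 kg/m³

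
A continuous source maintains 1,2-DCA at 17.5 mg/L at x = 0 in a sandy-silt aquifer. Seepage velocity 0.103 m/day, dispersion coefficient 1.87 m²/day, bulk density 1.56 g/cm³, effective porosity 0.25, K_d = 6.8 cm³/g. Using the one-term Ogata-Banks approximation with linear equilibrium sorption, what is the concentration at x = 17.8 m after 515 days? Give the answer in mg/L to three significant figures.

0.112 mg/L

Retardation factor R = 1 + ρ_b·K_d/n = 1 + 1.56 × 6.8/0.25 = 43.43.
Sorption retards both mechanisms: v_R = v/R = 0.002372 m/day, D_R = D/R = 0.04306 m²/day.
v_R·t = 0.002372 × 515 = 1.22158 m; 2√(D_R t) = 9.418 m; argument = (17.8 − 1.22158)/9.418 = 1.760.
C = C₀ × ½·erfc(1.760) = 17.5 × 0.006405 = 0.112 mg/L.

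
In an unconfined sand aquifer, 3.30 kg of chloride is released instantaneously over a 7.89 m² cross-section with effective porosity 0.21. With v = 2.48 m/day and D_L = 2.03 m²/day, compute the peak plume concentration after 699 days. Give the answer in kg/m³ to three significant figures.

The peak of an instantaneous 1D plume sits at x = vt; there the Gaussian factor is 1 and C_max = M/(n_e·A·√(4πDt)), where n_e·A is the pore area the mass is dissolved in.
√(4πDt) = √(4π × 2.03 × 699) = 133.5 m, so C_max = 3.30/(0.21 × 7.89 × 133.5) = 0.0149 kg/m³.

0.0149 kg/m³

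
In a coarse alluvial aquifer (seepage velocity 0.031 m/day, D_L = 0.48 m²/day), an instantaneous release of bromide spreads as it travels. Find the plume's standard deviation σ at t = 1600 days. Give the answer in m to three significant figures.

Dispersive spreading gives a Gaussian with σ² = 2Dt; advection only shifts the center.
σ = √(2 × 0.48 × 1600) = 39.2 m.

39.2 m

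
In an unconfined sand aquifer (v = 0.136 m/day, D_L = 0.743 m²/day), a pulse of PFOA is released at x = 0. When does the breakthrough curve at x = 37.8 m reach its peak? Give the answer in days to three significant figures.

241 days

For the 1D instantaneous-source solution, setting ∂C/∂t = 0 at fixed x gives v²t² + 2Dt − x² = 0, so t = (√(D² + v²x²) − D)/v².
√(D² + v²x²) = √(0.743² + 0.136² × 37.8²) = 5.194; v² = 0.018496.
t = (5.194 − 0.743)/0.018496 = 241 days (vs. the pure-advection estimate x/v = 278 d).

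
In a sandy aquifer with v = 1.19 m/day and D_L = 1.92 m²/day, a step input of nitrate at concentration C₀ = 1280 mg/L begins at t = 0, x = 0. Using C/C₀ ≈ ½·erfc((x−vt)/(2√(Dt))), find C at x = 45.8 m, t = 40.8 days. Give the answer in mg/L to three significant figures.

751 mg/L

For a continuous step input, C/C₀ ≈ ½·erfc((x−vt)/(2√(Dt))).
vt = 1.19 × 40.8 = 48.552 m and 2√(Dt) = 2√(1.92 × 40.8) = 17.70 m.
Argument (x−vt)/(2√(Dt)) = (45.8 − 48.552)/17.70 = -0.1555; ½·erfc(-0.1555) = 0.5870.
C = 1280 × 0.5870 = 751 mg/L.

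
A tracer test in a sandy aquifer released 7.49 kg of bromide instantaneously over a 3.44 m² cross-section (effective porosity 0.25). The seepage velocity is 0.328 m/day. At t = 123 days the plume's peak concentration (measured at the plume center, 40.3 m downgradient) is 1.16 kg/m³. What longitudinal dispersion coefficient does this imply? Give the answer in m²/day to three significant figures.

0.0365 m²/day

At the plume center C_max = M/(n_e·A·√(4πDt)), so D = M²/(4πt·(n_e·A·C_max)²).
n_e·A·C_max = 0.25 × 3.44 × 1.16 = 0.9976 kg/m.
D = 7.49²/(4π × 123 × 0.9976²) = 0.0365 m²/day.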